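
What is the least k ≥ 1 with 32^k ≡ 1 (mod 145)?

28

Since 32 ∈ (Z/145Z)^×, its order divides φ(145) = φ(5·29) = (5−1)·(29−1) = 4·28 = 112 = 2^4 · 7.
Divisors of 112: 1, 2, 4, 7, 8, 14, 16, 28, 56, 112.
Evaluate successive powers at the divisors of 112:
32^1 ≡ 32
32^2 ≡ 9
32^4 ≡ 81
32^7 ≡ 128
32^8 ≡ 36
32^14 ≡ 144
32^16 ≡ 136
32^28 ≡ 1
The smallest such exponent is 28, so the order of 32 is 28.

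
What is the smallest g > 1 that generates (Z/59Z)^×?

2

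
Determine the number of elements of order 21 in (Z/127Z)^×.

φ(127) = 127 − 1 = 126 = 2 · 3^2 · 7.
In a cyclic group of order 126, there are φ(d) elements of order d for each divisor d of 126, and zero for non-divisors.
21 = 3 · 7 divides 126, and φ(21) = 12.

12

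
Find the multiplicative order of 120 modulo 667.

154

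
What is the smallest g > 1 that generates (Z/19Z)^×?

2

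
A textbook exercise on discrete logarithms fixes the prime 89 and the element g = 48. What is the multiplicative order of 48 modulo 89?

Since 48 ∈ (Z/89Z)^×, its order divides φ(89) = 89 − 1 = 88 = 2^3 · 11.
Divisors of 88: 1, 2, 4, 8, 11, 22, 44, 88.
Test each divisor d:
48^1 ≡ 48
48^2 ≡ 79
48^4 ≡ 11
48^8 ≡ 32
48^11 ≡ 37
48^22 ≡ 34
48^44 ≡ 88
48^88 ≡ 1
So ord_89(48) = 88.

88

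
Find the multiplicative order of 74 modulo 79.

By Lagrange's theorem, ord_79(74) divides φ(79) = 79 − 1 = 78 = 2 · 3 · 13.
Divisors of 78: 1, 2, 3, 6, 13, 26, 39, 78.
Evaluate successive powers at the divisors of 78:
74^1 ≡ 74
74^2 ≡ 25
74^3 ≡ 33
74^6 ≡ 62
74^13 ≡ 56
74^26 ≡ 55
74^39 ≡ 78
74^78 ≡ 1
Therefore the multiplicative order of 74 modulo 79 is 78.

78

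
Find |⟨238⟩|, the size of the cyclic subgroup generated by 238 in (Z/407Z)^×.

90

The order of 238 must divide φ(407) = φ(11·37) = (11−1)·(37−1) = 10·36 = 360 = 2^3 · 3^2 · 5.
Divisors of 360: 1, 2, 3, 4, 5, 6, 8, 9, 10, 12, 15, 18, 20, 24, 30, 36, 40, 45, 60, 72, 90, 120, 180, 360.
Compute 238^d (mod 407) for the divisors d until we hit 1:
238^1 ≡ 238 (mod 407)
238^2 ≡ 71 (mod 407)
238^3 ≡ 211 (mod 407)
238^4 ≡ 157 (mod 407)
238^5 ≡ 329 (mod 407)
238^6 ≡ 158 (mod 407)
238^8 ≡ 229 (mod 407)
238^9 ≡ 371 (mod 407)
238^10 ≡ 386 (mod 407)
238^12 ≡ 137 (mod 407)
238^15 ≡ 10 (mod 407)
238^18 ≡ 75 (mod 407)
238^20 ≡ 34 (mod 407)
238^24 ≡ 47 (mod 407)
238^30 ≡ 100 (mod 407)
238^36 ≡ 334 (mod 407)
238^40 ≡ 342 (mod 407)
238^45 ≡ 186 (mod 407)
238^60 ≡ 232 (mod 407)
238^72 ≡ 38 (mod 407)
238^90 ≡ 1 (mod 407) ✓
The smallest such exponent is 90, so the order of 238 is 90.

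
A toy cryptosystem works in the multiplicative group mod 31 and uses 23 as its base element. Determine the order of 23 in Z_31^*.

Since 23 ∈ (Z/31Z)^×, its order divides φ(31) = 31 − 1 = 30 = 2 · 3 · 5.
Divisors of 30: 1, 2, 3, 5, 6, 10, 15, 30.
Test each divisor d:
23^1 ≡ 23 (mod 31)
23^2 ≡ 2 (mod 31)
23^3 ≡ 15 (mod 31)
23^5 ≡ 30 (mod 31)
23^6 ≡ 8 (mod 31)
23^10 ≡ 1 (mod 31) ✓
The smallest such exponent is 10, so the order of 23 is 10.

10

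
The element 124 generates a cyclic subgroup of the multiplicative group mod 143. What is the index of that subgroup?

Since 124 ∈ (Z/143Z)^×, its order divides φ(143) = φ(11·13) = (11−1)·(13−1) = 10·12 = 120 = 2^3 · 3 · 5.
Divisors of 120: 1, 2, 3, 4, 5, 6, 8, 10, 12, 15, 20, 24, 30, 40, 60, 120.
Check 124^d mod 143 for each divisor in increasing order:
124^1 ≡ 124
124^2 ≡ 75
124^3 ≡ 5
124^4 ≡ 48
124^5 ≡ 89
124^6 ≡ 25
124^8 ≡ 16
124^10 ≡ 56
124^12 ≡ 53
124^15 ≡ 122
124^20 ≡ 133
124^24 ≡ 92
124^30 ≡ 12
124^40 ≡ 100
124^60 ≡ 1
The order of 124 is 60, so the subgroup it generates has 60 elements.
Index = |(Z/143Z)^×| / |⟨124⟩| = 120 / 60 = 2.

2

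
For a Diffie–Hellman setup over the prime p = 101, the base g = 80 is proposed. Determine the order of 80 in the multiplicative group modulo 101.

The order of 80 must divide φ(101) = 101 − 1 = 100 = 2^2 · 5^2.
Divisors of 100: 1, 2, 4, 5, 10, 20, 25, 50, 100.
Check 80^d mod 101 for each divisor in increasing order:
80^1 ≡ 80 (mod 101)
80^2 ≡ 37 (mod 101)
80^4 ≡ 56 (mod 101)
80^5 ≡ 36 (mod 101)
80^10 ≡ 84 (mod 101)
80^20 ≡ 87 (mod 101)
80^25 ≡ 1 (mod 101) ✓
So ord_101(80) = 25.

25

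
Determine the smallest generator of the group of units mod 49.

3

φ(49) = φ(7^2) = 7·(7−1) = 42 = 2 · 3 · 7.
g is a primitive root iff g^(42/q) ≢ 1 (mod 49) for each prime q ∈ {2, 3, 7}.
g = 2: 2^21 ≡ 1 — hits 1, so not a primitive root.
g = 3: 3^21 ≡ 48; 3^14 ≡ 30; 3^6 ≡ 43 — none is 1, so 3 is a primitive root.
The smallest primitive root modulo 49 is 3.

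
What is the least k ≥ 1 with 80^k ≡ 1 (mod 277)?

276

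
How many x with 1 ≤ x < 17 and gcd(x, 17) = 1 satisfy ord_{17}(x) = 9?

0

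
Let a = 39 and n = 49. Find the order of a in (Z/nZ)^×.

By Lagrange's theorem, ord_49(39) divides φ(49) = φ(7^2) = 7·(7−1) = 42 = 2 · 3 · 7.
Divisors of 42: 1, 2, 3, 6, 7, 14, 21, 42.
Evaluate successive powers at the divisors of 42:
39^1 ≡ 39
39^2 ≡ 2
39^3 ≡ 29
39^6 ≡ 8
39^7 ≡ 18
39^14 ≡ 30
39^21 ≡ 1
So ord_49(39) = 21.

21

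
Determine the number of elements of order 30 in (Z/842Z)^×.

φ(842) = φ(2)·φ(421) = 1·420 = 420 = 2^2 · 3 · 5 · 7.
(Z/842Z)^× is cyclic (|G| = 420); a cyclic group of order m has exactly φ(d) elements of each order d | m, and none otherwise.
30 = 2 · 3 · 5 divides 420, and φ(30) = 8.

8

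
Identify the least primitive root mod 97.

φ(97) = 97 − 1 = 96 = 2^5 · 3.
Test candidates g = 2, 3, … against the prime factors q ∈ {2, 3} of φ(97): g is a generator iff g^(96/q) ≢ 1 for every such q.
g = 2: 2^48 ≡ 1 — hits 1, so not a primitive root.
g = 3: 3^48 ≡ 1 — hits 1, so not a primitive root.
g = 4: 4^48 ≡ 1 — hits 1, so not a primitive root.
g = 5: 5^48 ≡ 96; 5^32 ≡ 35 — none is 1, so 5 is a primitive root.
The smallest primitive root modulo 97 is 5.

5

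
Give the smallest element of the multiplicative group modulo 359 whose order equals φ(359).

7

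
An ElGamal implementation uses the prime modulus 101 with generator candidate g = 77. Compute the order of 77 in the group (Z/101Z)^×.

The order of 77 must divide φ(101) = 101 − 1 = 100 = 2^2 · 5^2.
Divisors of 100: 1, 2, 4, 5, 10, 20, 25, 50, 100.
Evaluate successive powers at the divisors of 100:
77^1 ≡ 77
77^2 ≡ 71
77^4 ≡ 92
77^5 ≡ 14
77^10 ≡ 95
77^20 ≡ 36
77^25 ≡ 100
77^50 ≡ 1
So ord_101(77) = 50.

50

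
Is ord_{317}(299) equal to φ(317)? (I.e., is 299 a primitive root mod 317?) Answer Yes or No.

Yes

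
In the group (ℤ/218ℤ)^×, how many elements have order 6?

φ(218) = φ(2)·φ(109) = 1·108 = 108 = 2^2 · 3^3.
In a cyclic group of order 108, there are φ(d) elements of order d for each divisor d of 108, and zero for non-divisors.
6 = 2 · 3 divides 108, and φ(6) = 2.

2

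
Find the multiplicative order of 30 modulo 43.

42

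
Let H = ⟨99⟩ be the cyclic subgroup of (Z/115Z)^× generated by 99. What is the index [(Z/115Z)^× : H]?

The order of 99 must divide φ(115) = φ(5·23) = (5−1)·(23−1) = 4·22 = 88 = 2^3 · 11.
Divisors of 88: 1, 2, 4, 8, 11, 22, 44, 88.
Compute 99^d (mod 115) for the divisors d until we hit 1:
99^1 ≡ 99 (mod 115)
99^2 ≡ 26 (mod 115)
99^4 ≡ 101 (mod 115)
99^8 ≡ 81 (mod 115)
99^11 ≡ 114 (mod 115)
99^22 ≡ 1 (mod 115) ✓
Thus |⟨99⟩| = ord(99) = 22.
The index is φ(115) / ord(99) = 88 / 22 = 4.

4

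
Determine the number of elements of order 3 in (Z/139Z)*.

2

φ(139) = 139 − 1 = 138 = 2 · 3 · 23.
In a cyclic group of order 138, there are φ(d) elements of order d for each divisor d of 138, and zero for non-divisors.
3 | 138, and φ(3) = 3 − 1 = 2.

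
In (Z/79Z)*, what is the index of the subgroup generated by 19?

2

ord(19) | φ(79) = 79 − 1 = 78 = 2 · 3 · 13.
Divisors of 78: 1, 2, 3, 6, 13, 26, 39, 78.
Test each divisor d:
19^1 ≡ 19 (mod 79)
19^2 ≡ 45 (mod 79)
19^3 ≡ 65 (mod 79)
19^6 ≡ 38 (mod 79)
19^13 ≡ 23 (mod 79)
19^26 ≡ 55 (mod 79)
19^39 ≡ 1 (mod 79) ✓
Thus |⟨19⟩| = ord(19) = 39.
[(Z/79Z)^× : ⟨19⟩] = 78/39 = 2.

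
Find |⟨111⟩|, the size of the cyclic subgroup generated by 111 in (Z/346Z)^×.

By Lagrange's theorem, ord_346(111) divides φ(346) = φ(2)·φ(173) = 1·172 = 172 = 2^2 · 43.
Divisors of 172: 1, 2, 4, 43, 86, 172.
Compute 111^d (mod 346) for the divisors d until we hit 1:
111^1 ≡ 111 (mod 346)
111^2 ≡ 211 (mod 346)
111^4 ≡ 233 (mod 346)
111^43 ≡ 253 (mod 346)
111^86 ≡ 345 (mod 346)
111^172 ≡ 1 (mod 346) ✓
Therefore the multiplicative order of 111 modulo 346 is 172.

172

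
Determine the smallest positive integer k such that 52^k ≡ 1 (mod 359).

ord(52) | φ(359) = 359 − 1 = 358 = 2 · 179.
Divisors of 358: 1, 2, 179, 358.
Test each divisor d:
52^1 ≡ 52 (mod 359)
52^2 ≡ 191 (mod 359)
52^179 ≡ 358 (mod 359)
52^358 ≡ 1 (mod 359) ✓
Therefore the multiplicative order of 52 modulo 359 is 358.

358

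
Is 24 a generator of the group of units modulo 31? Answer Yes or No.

Yes

φ(31) = 31 − 1 = 30 = 2 · 3 · 5.
24 is a primitive root mod 31 iff 24^(φ(31)/q) ≢ 1 for every prime q | φ(31), i.e. q ∈ {2, 3, 5}.
24^15 ≡ 30 (mod 31)  [q = 2: ≢ 1 ✓]
24^10 ≡ 25 (mod 31)  [q = 3: ≢ 1 ✓]
24^6 ≡ 4 (mod 31)  [q = 5: ≢ 1 ✓]
Every test exponent gives a nontrivial residue, hence 24 generates the full group.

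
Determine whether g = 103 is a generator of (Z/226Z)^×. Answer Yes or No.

Yes

φ(226) = φ(2)·φ(113) = 1·112 = 112 = 2^4 · 7.
An element g generates (Z/226Z)^× iff g^(112/q) ≢ 1 (mod 226) for each prime q ∈ {2, 7}.
103^56 ≡ 225 (mod 226)  [q = 2: ≢ 1 ✓]
103^16 ≡ 219 (mod 226)  [q = 7: ≢ 1 ✓]
Every test exponent gives a nontrivial residue, hence 103 generates the full group.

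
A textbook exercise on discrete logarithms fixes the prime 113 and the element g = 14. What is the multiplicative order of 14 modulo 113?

The order of 14 must divide φ(113) = 113 − 1 = 112 = 2^4 · 7.
Divisors of 112: 1, 2, 4, 7, 8, 14, 16, 28, 56, 112.
Test each divisor d:
14^1 ≡ 14 (mod 113)
14^2 ≡ 83 (mod 113)
14^4 ≡ 109 (mod 113)
14^7 ≡ 98 (mod 113)
14^8 ≡ 16 (mod 113)
14^14 ≡ 112 (mod 113)
14^16 ≡ 30 (mod 113)
14^28 ≡ 1 (mod 113) ✓
Hence ord(14) = 28.

28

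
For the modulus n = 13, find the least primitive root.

φ(13) = 13 − 1 = 12 = 2^2 · 3.
Test candidates g = 2, 3, … against the prime factors q ∈ {2, 3} of φ(13): g is a generator iff g^(12/q) ≢ 1 for every such q.
g = 2: 2^6 ≡ 12; 2^4 ≡ 3 — none is 1, so 2 is a primitive root.
Hence the least primitive root of 13 is 2.

2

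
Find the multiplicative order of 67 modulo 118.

58

The order of 67 must divide φ(118) = φ(2)·φ(59) = 1·58 = 58 = 2 · 29.
Divisors of 58: 1, 2, 29, 58.
Check 67^d mod 118 for each divisor in increasing order:
67^1 ≡ 67
67^2 ≡ 5
67^29 ≡ 117
67^58 ≡ 1
Hence ord(67) = 58.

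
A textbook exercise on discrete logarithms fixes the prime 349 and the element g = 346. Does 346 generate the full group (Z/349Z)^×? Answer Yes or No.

No

φ(349) = 349 − 1 = 348 = 2^2 · 3 · 29.
An element g generates (Z/349Z)^× iff g^(348/q) ≢ 1 (mod 349) for each prime q ∈ {2, 3, 29}.
346^174 ≡ 1 (mod 349)  [q = 2: ≡ 1 ✗]
346^116 ≡ 122 (mod 349)  [q = 3: ≢ 1 ✓]
346^12 ≡ 263 (mod 349)  [q = 29: ≢ 1 ✓]
346^174 ≡ 1 shows ord(346) | 174, strictly less than φ(349); not a primitive root.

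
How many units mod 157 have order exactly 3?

φ(157) = 157 − 1 = 156 = 2^2 · 3 · 13.
Since (Z/157Z)^× is cyclic of order 156, the number of elements of order d is φ(d) when d | 156 and 0 otherwise.
3 | 156, and φ(3) = 3 − 1 = 2.

2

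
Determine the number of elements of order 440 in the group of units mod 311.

φ(311) = 311 − 1 = 310 = 2 · 5 · 31.
Since (Z/311Z)^× is cyclic of order 310, the number of elements of order d is φ(d) when d | 310 and 0 otherwise.
Since 440 ∤ 310, the count is 0.

0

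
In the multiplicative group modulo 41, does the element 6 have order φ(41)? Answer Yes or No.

Yes

φ(41) = 41 − 1 = 40 = 2^3 · 5.
It suffices to check that the order of 6 is not a proper divisor of 40: compute 6^(40/q) for q ∈ {2, 5}.
6^20 ≡ 40 (mod 41)  [q = 2: ≢ 1 ✓]
6^8 ≡ 10 (mod 41)  [q = 5: ≢ 1 ✓]
Every test exponent gives a nontrivial residue, hence 6 generates the full group.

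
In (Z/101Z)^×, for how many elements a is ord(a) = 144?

φ(101) = 101 − 1 = 100 = 2^2 · 5^2.
In a cyclic group of order 100, there are φ(d) elements of order d for each divisor d of 100, and zero for non-divisors.
144 does not divide 100, so no element of (Z/101Z)^× has order 144.

0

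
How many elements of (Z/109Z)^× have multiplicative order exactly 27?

18

φ(109) = 109 − 1 = 108 = 2^2 · 3^3.
In a cyclic group of order 108, there are φ(d) elements of order d for each divisor d of 108, and zero for non-divisors.
27 = 3^3 divides 108, and φ(27) = 18.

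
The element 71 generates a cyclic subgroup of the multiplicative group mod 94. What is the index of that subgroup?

2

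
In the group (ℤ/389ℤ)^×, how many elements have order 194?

96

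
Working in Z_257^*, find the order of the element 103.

By Lagrange's theorem, ord_257(103) divides φ(257) = 257 − 1 = 256 = 2^8.
Divisors of 256: 1, 2, 4, 8, 16, 32, 64, 128, 256.
Test each divisor d:
103^1 ≡ 103
103^2 ≡ 72
103^4 ≡ 44
103^8 ≡ 137
103^16 ≡ 8
103^32 ≡ 64
103^64 ≡ 241
103^128 ≡ 256
103^256 ≡ 1
The smallest such exponent is 256, so the order of 103 is 256.

256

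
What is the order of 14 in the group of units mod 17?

16

The order of 14 must divide φ(17) = 17 − 1 = 16 = 2^4.
Divisors of 16: 1, 2, 4, 8, 16.
Test each divisor d:
14^1 ≡ 14 (mod 17)
14^2 ≡ 9 (mod 17)
14^4 ≡ 13 (mod 17)
14^8 ≡ 16 (mod 17)
14^16 ≡ 1 (mod 17) ✓
Hence ord(14) = 16.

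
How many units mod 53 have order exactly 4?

φ(53) = 53 − 1 = 52 = 2^2 · 13.
(Z/53Z)^× is cyclic (|G| = 52); a cyclic group of order m has exactly φ(d) elements of each order d | m, and none otherwise.
4 = 2^2 divides 52, and φ(4) = 2.

2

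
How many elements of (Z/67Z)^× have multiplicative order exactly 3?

2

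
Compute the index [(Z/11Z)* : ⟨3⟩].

2

The order of 3 must divide φ(11) = 11 − 1 = 10 = 2 · 5.
Divisors of 10: 1, 2, 5, 10.
Evaluate successive powers at the divisors of 10:
3^1 ≡ 3 (mod 11)
3^2 ≡ 9 (mod 11)
3^5 ≡ 1 (mod 11) ✓
So ord_11(3) = 5, hence |⟨3⟩| = 5.
The index is φ(11) / ord(3) = 10 / 5 = 2.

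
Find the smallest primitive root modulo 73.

φ(73) = 73 − 1 = 72 = 2^3 · 3^2.
Test candidates g = 2, 3, … against the prime factors q ∈ {2, 3} of φ(73): g is a generator iff g^(72/q) ≢ 1 for every such q.
g = 2: 2^36 ≡ 1 — hits 1, so not a primitive root.
g = 3: 3^36 ≡ 1 — hits 1, so not a primitive root.
g = 4: 4^36 ≡ 1 — hits 1, so not a primitive root.
g = 5: 5^36 ≡ 72; 5^24 ≡ 8 — none is 1, so 5 is a primitive root.
Hence the least primitive root of 73 is 5.

5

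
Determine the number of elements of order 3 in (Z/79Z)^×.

2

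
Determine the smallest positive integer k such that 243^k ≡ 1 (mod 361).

342

Since 243 ∈ (Z/361Z)^×, its order divides φ(361) = φ(19^2) = 19·(19−1) = 342 = 2 · 3^2 · 19.
Divisors of 342: 1, 2, 3, 6, 9, 18, 19, 38, 57, 114, 171, 342.
Test each divisor d:
243^1 ≡ 243 (mod 361)
243^2 ≡ 206 (mod 361)
243^3 ≡ 240 (mod 361)
243^6 ≡ 201 (mod 361)
243^9 ≡ 227 (mod 361)
243^18 ≡ 267 (mod 361)
243^19 ≡ 262 (mod 361)
243^38 ≡ 54 (mod 361)
243^57 ≡ 69 (mod 361)
243^114 ≡ 68 (mod 361)
243^171 ≡ 360 (mod 361)
243^342 ≡ 1 (mod 361) ✓
The smallest such exponent is 342, so the order of 243 is 342.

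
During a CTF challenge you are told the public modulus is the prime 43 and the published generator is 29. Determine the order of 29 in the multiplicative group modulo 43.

ord(29) | φ(43) = 43 − 1 = 42 = 2 · 3 · 7.
Divisors of 42: 1, 2, 3, 6, 7, 14, 21, 42.
Evaluate successive powers at the divisors of 42:
29^1 ≡ 29 (mod 43)
29^2 ≡ 24 (mod 43)
29^3 ≡ 8 (mod 43)
29^6 ≡ 21 (mod 43)
29^7 ≡ 7 (mod 43)
29^14 ≡ 6 (mod 43)
29^21 ≡ 42 (mod 43)
29^42 ≡ 1 (mod 43) ✓
So ord_43(29) = 42.

42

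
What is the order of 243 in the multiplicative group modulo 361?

By Lagrange's theorem, ord_361(243) divides φ(361) = φ(19^2) = 19·(19−1) = 342 = 2 · 3^2 · 19.
Divisors of 342: 1, 2, 3, 6, 9, 18, 19, 38, 57, 114, 171, 342.
Evaluate successive powers at the divisors of 342:
243^1 ≡ 243 (mod 361)
243^2 ≡ 206 (mod 361)
243^3 ≡ 240 (mod 361)
243^6 ≡ 201 (mod 361)
243^9 ≡ 227 (mod 361)
243^18 ≡ 267 (mod 361)
243^19 ≡ 262 (mod 361)
243^38 ≡ 54 (mod 361)
243^57 ≡ 69 (mod 361)
243^114 ≡ 68 (mod 361)
243^171 ≡ 360 (mod 361)
243^342 ≡ 1 (mod 361) ✓
Hence ord(243) = 342.

342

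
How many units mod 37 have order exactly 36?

φ(37) = 37 − 1 = 36 = 2^2 · 3^2.
(Z/37Z)^× is cyclic (|G| = 36); a cyclic group of order m has exactly φ(d) elements of each order d | m, and none otherwise.
36 = 2^2 · 3^2 divides 36, and φ(36) = 12.

12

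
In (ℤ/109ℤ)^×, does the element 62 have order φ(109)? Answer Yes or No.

φ(109) = 109 − 1 = 108 = 2^2 · 3^3.
62 is a primitive root mod 109 iff 62^(φ(109)/q) ≢ 1 for every prime q | φ(109), i.e. q ∈ {2, 3}.
62^54 ≡ 108 (mod 109)  [q = 2: ≢ 1 ✓]
62^36 ≡ 45 (mod 109)  [q = 3: ≢ 1 ✓]
Every test exponent gives a nontrivial residue, hence 62 generates the full group.

Yes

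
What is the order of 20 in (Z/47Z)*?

Since 20 ∈ (Z/47Z)^×, its order divides φ(47) = 47 − 1 = 46 = 2 · 23.
Divisors of 46: 1, 2, 23, 46.
Check 20^d mod 47 for each divisor in increasing order:
20^1 ≡ 20 (mod 47)
20^2 ≡ 24 (mod 47)
20^23 ≡ 46 (mod 47)
20^46 ≡ 1 (mod 47) ✓
Hence ord(20) = 46.

46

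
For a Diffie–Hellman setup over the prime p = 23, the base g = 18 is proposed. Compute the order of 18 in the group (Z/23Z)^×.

The order of 18 must divide φ(23) = 23 − 1 = 22 = 2 · 11.
Divisors of 22: 1, 2, 11, 22.
Evaluate successive powers at the divisors of 22:
18^1 ≡ 18 (mod 23)
18^2 ≡ 2 (mod 23)
18^11 ≡ 1 (mod 23) ✓
So ord_23(18) = 11.

11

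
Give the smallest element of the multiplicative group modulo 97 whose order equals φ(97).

φ(97) = 97 − 1 = 96 = 2^5 · 3.
Test candidates g = 2, 3, … against the prime factors q ∈ {2, 3} of φ(97): g is a generator iff g^(96/q) ≢ 1 for every such q.
g = 2: 2^48 ≡ 1 — hits 1, so not a primitive root.
g = 3: 3^48 ≡ 1 — hits 1, so not a primitive root.
g = 4: 4^48 ≡ 1 — hits 1, so not a primitive root.
g = 5: 5^48 ≡ 96; 5^32 ≡ 35 — none is 1, so 5 is a primitive root.
The smallest primitive root modulo 97 is 5.

5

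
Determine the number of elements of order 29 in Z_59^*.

φ(59) = 59 − 1 = 58 = 2 · 29.
Since (Z/59Z)^× is cyclic of order 58, the number of elements of order d is φ(d) when d | 58 and 0 otherwise.
29 | 58, and φ(29) = 29 − 1 = 28.

28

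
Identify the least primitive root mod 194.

5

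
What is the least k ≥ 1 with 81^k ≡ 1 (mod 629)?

The order of 81 must divide φ(629) = φ(17·37) = (17−1)·(37−1) = 16·36 = 576 = 2^6 · 3^2.
Divisors of 576: 1, 2, 3, 4, 6, 8, 9, 12, 16, 18, 24, 32, 36, 48, 64, 72, 96, 144, 192, 288, 576.
Compute 81^d (mod 629) for the divisors d until we hit 1:
81^1 ≡ 81 (mod 629)
81^2 ≡ 271 (mod 629)
81^3 ≡ 565 (mod 629)
81^4 ≡ 477 (mod 629)
81^6 ≡ 322 (mod 629)
81^8 ≡ 460 (mod 629)
81^9 ≡ 149 (mod 629)
81^12 ≡ 528 (mod 629)
81^16 ≡ 256 (mod 629)
81^18 ≡ 186 (mod 629)
81^24 ≡ 137 (mod 629)
81^32 ≡ 120 (mod 629)
81^36 ≡ 1 (mod 629) ✓
The smallest such exponent is 36, so the order of 81 is 36.

36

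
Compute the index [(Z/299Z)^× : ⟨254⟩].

By Lagrange's theorem, ord_299(254) divides φ(299) = φ(13·23) = (13−1)·(23−1) = 12·22 = 264 = 2^3 · 3 · 11.
Divisors of 264: 1, 2, 3, 4, 6, 8, 11, 12, 22, 24, 33, 44, 66, 88, 132, 264.
Check 254^d mod 299 for each divisor in increasing order:
254^1 ≡ 254 (mod 299)
254^2 ≡ 231 (mod 299)
254^3 ≡ 70 (mod 299)
254^4 ≡ 139 (mod 299)
254^6 ≡ 116 (mod 299)
254^8 ≡ 185 (mod 299)
254^11 ≡ 93 (mod 299)
254^12 ≡ 1 (mod 299) ✓
Thus |⟨254⟩| = ord(254) = 12.
[(Z/299Z)^× : ⟨254⟩] = 264/12 = 22.

22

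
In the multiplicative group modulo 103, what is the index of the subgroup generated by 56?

34

The order of 56 must divide φ(103) = 103 − 1 = 102 = 2 · 3 · 17.
Divisors of 102: 1, 2, 3, 6, 17, 34, 51, 102.
Test each divisor d:
56^1 ≡ 56 (mod 103)
56^2 ≡ 46 (mod 103)
56^3 ≡ 1 (mod 103) ✓
Thus |⟨56⟩| = ord(56) = 3.
Index = |(Z/103Z)^×| / |⟨56⟩| = 102 / 3 = 34.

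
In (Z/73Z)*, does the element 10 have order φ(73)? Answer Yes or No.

φ(73) = 73 − 1 = 72 = 2^3 · 3^2.
An element g generates (Z/73Z)^× iff g^(72/q) ≢ 1 (mod 73) for each prime q ∈ {2, 3}.
10^36 ≡ 72 (mod 73)  [q = 2: ≢ 1 ✓]
10^24 ≡ 1 (mod 73)  [q = 3: ≡ 1 ✗]
Since 10^24 ≡ 1, the order of 10 divides 24 < 72, so 10 is not a primitive root.

No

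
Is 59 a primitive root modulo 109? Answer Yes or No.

φ(109) = 109 − 1 = 108 = 2^2 · 3^3.
59 is a primitive root mod 109 iff 59^(φ(109)/q) ≢ 1 for every prime q | φ(109), i.e. q ∈ {2, 3}.
59^54 ≡ 108 (mod 109)  [q = 2: ≢ 1 ✓]
59^36 ≡ 45 (mod 109)  [q = 3: ≢ 1 ✓]
All checks pass, so 59 has order 108 and is a primitive root modulo 109.

Yes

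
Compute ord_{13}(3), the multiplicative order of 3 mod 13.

3

The order of 3 must divide φ(13) = 13 − 1 = 12 = 2^2 · 3.
Divisors of 12: 1, 2, 3, 4, 6, 12.
Evaluate successive powers at the divisors of 12:
3^1 ≡ 3
3^2 ≡ 9
3^3 ≡ 1
Therefore the multiplicative order of 3 modulo 13 is 3.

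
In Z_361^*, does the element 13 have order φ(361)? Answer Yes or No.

φ(361) = φ(19^2) = 19·(19−1) = 342 = 2 · 3^2 · 19.
13 is a primitive root mod 361 iff 13^(φ(361)/q) ≢ 1 for every prime q | φ(361), i.e. q ∈ {2, 3, 19}.
13^171 ≡ 360 (mod 361)  [q = 2: ≢ 1 ✓]
13^114 ≡ 68 (mod 361)  [q = 3: ≢ 1 ✓]
13^18 ≡ 343 (mod 361)  [q = 19: ≢ 1 ✓]
All checks pass, so 13 has order 342 and is a primitive root modulo 361.

Yes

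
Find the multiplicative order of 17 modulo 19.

9

Since 17 ∈ (Z/19Z)^×, its order divides φ(19) = 19 − 1 = 18 = 2 · 3^2.
Divisors of 18: 1, 2, 3, 6, 9, 18.
Compute 17^d (mod 19) for the divisors d until we hit 1:
17^1 ≡ 17 (mod 19)
17^2 ≡ 4 (mod 19)
17^3 ≡ 11 (mod 19)
17^6 ≡ 7 (mod 19)
17^9 ≡ 1 (mod 19) ✓
So ord_19(17) = 9.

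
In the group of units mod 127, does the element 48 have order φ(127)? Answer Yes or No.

Yes

φ(127) = 127 − 1 = 126 = 2 · 3^2 · 7.
48 is a primitive root mod 127 iff 48^(φ(127)/q) ≢ 1 for every prime q | φ(127), i.e. q ∈ {2, 3, 7}.
48^63 ≡ 126 (mod 127)  [q = 2: ≢ 1 ✓]
48^42 ≡ 107 (mod 127)  [q = 3: ≢ 1 ✓]
48^18 ≡ 16 (mod 127)  [q = 7: ≢ 1 ✓]
Every test exponent gives a nontrivial residue, hence 48 generates the full group.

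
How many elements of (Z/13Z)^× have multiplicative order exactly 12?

φ(13) = 13 − 1 = 12 = 2^2 · 3.
Since (Z/13Z)^× is cyclic of order 12, the number of elements of order d is φ(d) when d | 12 and 0 otherwise.
12 = 2^2 · 3 divides 12, and φ(12) = 4.

4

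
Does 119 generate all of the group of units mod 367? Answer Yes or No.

Yes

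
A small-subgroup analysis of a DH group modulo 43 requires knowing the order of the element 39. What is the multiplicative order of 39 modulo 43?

14

By Lagrange's theorem, ord_43(39) divides φ(43) = 43 − 1 = 42 = 2 · 3 · 7.
Divisors of 42: 1, 2, 3, 6, 7, 14, 21, 42.
Check 39^d mod 43 for each divisor in increasing order:
39^1 ≡ 39 (mod 43)
39^2 ≡ 16 (mod 43)
39^3 ≡ 22 (mod 43)
39^6 ≡ 11 (mod 43)
39^7 ≡ 42 (mod 43)
39^14 ≡ 1 (mod 43) ✓
Hence ord(39) = 14.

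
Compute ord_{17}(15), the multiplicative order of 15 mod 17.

8

ord(15) | φ(17) = 17 − 1 = 16 = 2^4.
Divisors of 16: 1, 2, 4, 8, 16.
Evaluate successive powers at the divisors of 16:
15^1 ≡ 15
15^2 ≡ 4
15^4 ≡ 16
15^8 ≡ 1
Hence ord(15) = 8.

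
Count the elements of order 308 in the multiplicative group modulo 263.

φ(263) = 263 − 1 = 262 = 2 · 131.
In a cyclic group of order 262, there are φ(d) elements of order d for each divisor d of 262, and zero for non-divisors.
Here 262 is not a multiple of 308, so there are no elements of order 308.

0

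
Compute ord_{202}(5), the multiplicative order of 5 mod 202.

25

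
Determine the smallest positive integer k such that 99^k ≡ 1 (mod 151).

75

Since 99 ∈ (Z/151Z)^×, its order divides φ(151) = 151 − 1 = 150 = 2 · 3 · 5^2.
Divisors of 150: 1, 2, 3, 5, 6, 10, 15, 25, 30, 50, 75, 150.
Check 99^d mod 151 for each divisor in increasing order:
99^1 ≡ 99
99^2 ≡ 137
99^3 ≡ 124
99^5 ≡ 76
99^6 ≡ 125
99^10 ≡ 38
99^15 ≡ 19
99^25 ≡ 118
99^30 ≡ 59
99^50 ≡ 32
99^75 ≡ 1
Hence ord(99) = 75.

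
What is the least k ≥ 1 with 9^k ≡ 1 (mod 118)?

29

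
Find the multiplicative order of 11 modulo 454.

113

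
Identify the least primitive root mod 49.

3

φ(49) = φ(7^2) = 7·(7−1) = 42 = 2 · 3 · 7.
Test candidates g = 2, 3, … against the prime factors q ∈ {2, 3, 7} of φ(49): g is a generator iff g^(42/q) ≢ 1 for every such q.
g = 2: 2^21 ≡ 1 — hits 1, so not a primitive root.
g = 3: 3^21 ≡ 48; 3^14 ≡ 30; 3^6 ≡ 43 — none is 1, so 3 is a primitive root.
The smallest primitive root modulo 49 is 3.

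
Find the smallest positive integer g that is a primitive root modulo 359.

φ(359) = 359 − 1 = 358 = 2 · 179.
Test candidates g = 2, 3, … against the prime factors q ∈ {2, 179} of φ(359): g is a generator iff g^(358/q) ≢ 1 for every such q.
g = 2: 2^179 ≡ 1 — hits 1, so not a primitive root.
g = 3: 3^179 ≡ 1 — hits 1, so not a primitive root.
g = 4: 4^179 ≡ 1 — hits 1, so not a primitive root.
g = 5: 5^179 ≡ 1 — hits 1, so not a primitive root.
g = 6: 6^179 ≡ 1 — hits 1, so not a primitive root.
g = 7: 7^179 ≡ 358; 7^2 ≡ 49 — none is 1, so 7 is a primitive root.
The smallest primitive root modulo 359 is 7.

7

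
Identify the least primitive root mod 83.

φ(83) = 83 − 1 = 82 = 2 · 41.
g is a primitive root iff g^(82/q) ≢ 1 (mod 83) for each prime q ∈ {2, 41}.
g = 2: 2^41 ≡ 82; 2^2 ≡ 4 — none is 1, so 2 is a primitive root.
Hence the least primitive root of 83 is 2.

2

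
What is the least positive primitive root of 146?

5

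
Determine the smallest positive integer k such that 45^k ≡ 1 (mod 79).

Since 45 ∈ (Z/79Z)^×, its order divides φ(79) = 79 − 1 = 78 = 2 · 3 · 13.
Divisors of 78: 1, 2, 3, 6, 13, 26, 39, 78.
Test each divisor d:
45^1 ≡ 45
45^2 ≡ 50
45^3 ≡ 38
45^6 ≡ 22
45^13 ≡ 55
45^26 ≡ 23
45^39 ≡ 1
Hence ord(45) = 39.

39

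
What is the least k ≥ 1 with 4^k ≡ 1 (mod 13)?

6

The order of 4 must divide φ(13) = 13 − 1 = 12 = 2^2 · 3.
Divisors of 12: 1, 2, 3, 4, 6, 12.
Evaluate successive powers at the divisors of 12:
4^1 ≡ 4
4^2 ≡ 3
4^3 ≡ 12
4^4 ≡ 9
4^6 ≡ 1
Therefore the multiplicative order of 4 modulo 13 is 6.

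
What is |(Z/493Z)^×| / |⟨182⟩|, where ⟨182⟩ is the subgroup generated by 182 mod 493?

By Lagrange's theorem, ord_493(182) divides φ(493) = φ(17·29) = (17−1)·(29−1) = 16·28 = 448 = 2^6 · 7.
Divisors of 448: 1, 2, 4, 7, 8, 14, 16, 28, 32, 56, 64, 112, 224, 448.
Check 182^d mod 493 for each divisor in increasing order:
182^1 ≡ 182
182^2 ≡ 93
182^4 ≡ 268
182^7 ≡ 75
182^8 ≡ 339
182^14 ≡ 202
182^16 ≡ 52
182^28 ≡ 378
182^32 ≡ 239
182^56 ≡ 407
182^64 ≡ 426
182^112 ≡ 1
The order of 182 is 112, so the subgroup it generates has 112 elements.
The index is φ(493) / ord(182) = 448 / 112 = 4.

4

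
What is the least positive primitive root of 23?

5

φ(23) = 23 − 1 = 22 = 2 · 11.
g is a primitive root iff g^(22/q) ≢ 1 (mod 23) for each prime q ∈ {2, 11}.
g = 2: 2^11 ≡ 1 — hits 1, so not a primitive root.
g = 3: 3^11 ≡ 1 — hits 1, so not a primitive root.
g = 4: 4^11 ≡ 1 — hits 1, so not a primitive root.
g = 5: 5^11 ≡ 22; 5^2 ≡ 2 — none is 1, so 5 is a primitive root.
The smallest primitive root modulo 23 is 5.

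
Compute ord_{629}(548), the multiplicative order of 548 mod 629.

36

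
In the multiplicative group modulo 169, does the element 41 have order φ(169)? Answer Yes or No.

Yes

φ(169) = φ(13^2) = 13·(13−1) = 156 = 2^2 · 3 · 13.
An element g generates (Z/169Z)^× iff g^(156/q) ≢ 1 (mod 169) for each prime q ∈ {2, 3, 13}.
41^78 ≡ 168 (mod 169)  [q = 2: ≢ 1 ✓]
41^52 ≡ 146 (mod 169)  [q = 3: ≢ 1 ✓]
41^12 ≡ 105 (mod 169)  [q = 13: ≢ 1 ✓]
Every test exponent gives a nontrivial residue, hence 41 generates the full group.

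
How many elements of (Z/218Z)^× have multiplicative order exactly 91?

0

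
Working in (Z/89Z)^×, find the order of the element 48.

88

ord(48) | φ(89) = 89 − 1 = 88 = 2^3 · 11.
Divisors of 88: 1, 2, 4, 8, 11, 22, 44, 88.
Test each divisor d:
48^1 ≡ 48 (mod 89)
48^2 ≡ 79 (mod 89)
48^4 ≡ 11 (mod 89)
48^8 ≡ 32 (mod 89)
48^11 ≡ 37 (mod 89)
48^22 ≡ 34 (mod 89)
48^44 ≡ 88 (mod 89)
48^88 ≡ 1 (mod 89) ✓
Therefore the multiplicative order of 48 modulo 89 is 88.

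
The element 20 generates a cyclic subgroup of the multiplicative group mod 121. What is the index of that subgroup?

2

The order of 20 must divide φ(121) = φ(11^2) = 11·(11−1) = 110 = 2 · 5 · 11.
Divisors of 110: 1, 2, 5, 10, 11, 22, 55, 110.
Test each divisor d:
20^1 ≡ 20 (mod 121)
20^2 ≡ 37 (mod 121)
20^5 ≡ 34 (mod 121)
20^10 ≡ 67 (mod 121)
20^11 ≡ 9 (mod 121)
20^22 ≡ 81 (mod 121)
20^55 ≡ 1 (mod 121) ✓
So ord_121(20) = 55, hence |⟨20⟩| = 55.
Index = |(Z/121Z)^×| / |⟨20⟩| = 110 / 55 = 2.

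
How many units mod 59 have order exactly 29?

28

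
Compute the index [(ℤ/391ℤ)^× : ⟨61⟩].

2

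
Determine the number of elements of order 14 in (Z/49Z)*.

6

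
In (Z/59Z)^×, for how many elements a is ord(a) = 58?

φ(59) = 59 − 1 = 58 = 2 · 29.
(Z/59Z)^× is cyclic (|G| = 58); a cyclic group of order m has exactly φ(d) elements of each order d | m, and none otherwise.
58 = 2 · 29 divides 58, and φ(58) = 28.

28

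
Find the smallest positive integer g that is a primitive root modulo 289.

3

φ(289) = φ(17^2) = 17·(17−1) = 272 = 2^4 · 17.
Test candidates g = 2, 3, … against the prime factors q ∈ {2, 17} of φ(289): g is a generator iff g^(272/q) ≢ 1 for every such q.
g = 2: 2^136 ≡ 1 — hits 1, so not a primitive root.
g = 3: 3^136 ≡ 288; 3^16 ≡ 171 — none is 1, so 3 is a primitive root.
The smallest primitive root modulo 289 is 3.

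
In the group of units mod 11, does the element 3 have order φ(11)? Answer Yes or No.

No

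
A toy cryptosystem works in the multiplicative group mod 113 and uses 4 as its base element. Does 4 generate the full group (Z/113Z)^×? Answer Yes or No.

No

φ(113) = 113 − 1 = 112 = 2^4 · 7.
It suffices to check that the order of 4 is not a proper divisor of 112: compute 4^(112/q) for q ∈ {2, 7}.
4^56 ≡ 1 (mod 113)  [q = 2: ≡ 1 ✗]
4^16 ≡ 16 (mod 113)  [q = 7: ≢ 1 ✓]
Since 4^56 ≡ 1, the order of 4 divides 56 < 112, so 4 is not a primitive root.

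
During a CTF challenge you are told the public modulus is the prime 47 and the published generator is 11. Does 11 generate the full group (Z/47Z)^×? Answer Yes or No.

Yes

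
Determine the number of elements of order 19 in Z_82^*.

φ(82) = φ(2)·φ(41) = 1·40 = 40 = 2^3 · 5.
(Z/82Z)^× is cyclic (|G| = 40); a cyclic group of order m has exactly φ(d) elements of each order d | m, and none otherwise.
19 does not divide 40, so no element of (Z/82Z)^× has order 19.

0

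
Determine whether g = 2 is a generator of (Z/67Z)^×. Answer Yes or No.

φ(67) = 67 − 1 = 66 = 2 · 3 · 11.
Test 2^(66/q) mod 67 for each prime factor q of 66:
2^33 ≡ 66 (mod 67)  [q = 2: ≢ 1 ✓]
2^22 ≡ 37 (mod 67)  [q = 3: ≢ 1 ✓]
2^6 ≡ 64 (mod 67)  [q = 11: ≢ 1 ✓]
Every test exponent gives a nontrivial residue, hence 2 generates the full group.

Yes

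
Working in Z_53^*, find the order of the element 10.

Since 10 ∈ (Z/53Z)^×, its order divides φ(53) = 53 − 1 = 52 = 2^2 · 13.
Divisors of 52: 1, 2, 4, 13, 26, 52.
Compute 10^d (mod 53) for the divisors d until we hit 1:
10^1 ≡ 10 (mod 53)
10^2 ≡ 47 (mod 53)
10^4 ≡ 36 (mod 53)
10^13 ≡ 1 (mod 53) ✓
Therefore the multiplicative order of 10 modulo 53 is 13.

13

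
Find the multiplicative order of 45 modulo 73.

ord(45) | φ(73) = 73 − 1 = 72 = 2^3 · 3^2.
Divisors of 72: 1, 2, 3, 4, 6, 8, 9, 12, 18, 24, 36, 72.
Compute 45^d (mod 73) for the divisors d until we hit 1:
45^1 ≡ 45 (mod 73)
45^2 ≡ 54 (mod 73)
45^3 ≡ 21 (mod 73)
45^4 ≡ 69 (mod 73)
45^6 ≡ 3 (mod 73)
45^8 ≡ 16 (mod 73)
45^9 ≡ 63 (mod 73)
45^12 ≡ 9 (mod 73)
45^18 ≡ 27 (mod 73)
45^24 ≡ 8 (mod 73)
45^36 ≡ 72 (mod 73)
45^72 ≡ 1 (mod 73) ✓
So ord_73(45) = 72.

72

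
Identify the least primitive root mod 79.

φ(79) = 79 − 1 = 78 = 2 · 3 · 13.
g is a primitive root iff g^(78/q) ≢ 1 (mod 79) for each prime q ∈ {2, 3, 13}.
g = 2: 2^39 ≡ 1 — hits 1, so not a primitive root.
g = 3: 3^39 ≡ 78; 3^26 ≡ 23; 3^6 ≡ 18 — none is 1, so 3 is a primitive root.
So 3 is the smallest generator of (Z/79Z)^×.

3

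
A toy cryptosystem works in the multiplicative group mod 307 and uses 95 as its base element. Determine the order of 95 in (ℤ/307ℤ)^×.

306

ord(95) | φ(307) = 307 − 1 = 306 = 2 · 3^2 · 17.
Divisors of 306: 1, 2, 3, 6, 9, 17, 18, 34, 51, 102, 153, 306.
Check 95^d mod 307 for each divisor in increasing order:
95^1 ≡ 95 (mod 307)
95^2 ≡ 122 (mod 307)
95^3 ≡ 231 (mod 307)
95^6 ≡ 250 (mod 307)
95^9 ≡ 34 (mod 307)
95^17 ≡ 261 (mod 307)
95^18 ≡ 235 (mod 307)
95^34 ≡ 274 (mod 307)
95^51 ≡ 290 (mod 307)
95^102 ≡ 289 (mod 307)
95^153 ≡ 306 (mod 307)
95^306 ≡ 1 (mod 307) ✓
So ord_307(95) = 306.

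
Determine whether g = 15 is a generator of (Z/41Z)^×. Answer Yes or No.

φ(41) = 41 − 1 = 40 = 2^3 · 5.
It suffices to check that the order of 15 is not a proper divisor of 40: compute 15^(40/q) for q ∈ {2, 5}.
15^20 ≡ 40 (mod 41)  [q = 2: ≢ 1 ✓]
15^8 ≡ 18 (mod 41)  [q = 5: ≢ 1 ✓]
None equal 1, so ord_41(15) = 40: 15 is a primitive root.

Yes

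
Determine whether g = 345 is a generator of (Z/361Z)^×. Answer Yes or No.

φ(361) = φ(19^2) = 19·(19−1) = 342 = 2 · 3^2 · 19.
It suffices to check that the order of 345 is not a proper divisor of 342: compute 345^(342/q) for q ∈ {2, 3, 19}.
345^171 ≡ 360 (mod 361)  [q = 2: ≢ 1 ✓]
345^114 ≡ 292 (mod 361)  [q = 3: ≢ 1 ✓]
345^18 ≡ 229 (mod 361)  [q = 19: ≢ 1 ✓]
Every test exponent gives a nontrivial residue, hence 345 generates the full group.

Yes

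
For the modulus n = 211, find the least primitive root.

φ(211) = 211 − 1 = 210 = 2 · 3 · 5 · 7.
g is a primitive root iff g^(210/q) ≢ 1 (mod 211) for each prime q ∈ {2, 3, 5, 7}.
g = 2: 2^105 ≡ 210; 2^70 ≡ 196; 2^42 ≡ 107; 2^30 ≡ 171 — none is 1, so 2 is a primitive root.
The smallest primitive root modulo 211 is 2.

2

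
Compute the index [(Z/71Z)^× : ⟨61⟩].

By Lagrange's theorem, ord_71(61) divides φ(71) = 71 − 1 = 70 = 2 · 5 · 7.
Divisors of 70: 1, 2, 5, 7, 10, 14, 35, 70.
Evaluate successive powers at the divisors of 70:
61^1 ≡ 61 (mod 71)
61^2 ≡ 29 (mod 71)
61^5 ≡ 39 (mod 71)
61^7 ≡ 66 (mod 71)
61^10 ≡ 30 (mod 71)
61^14 ≡ 25 (mod 71)
61^35 ≡ 70 (mod 71)
61^70 ≡ 1 (mod 71) ✓
The order of 61 is 70, so the subgroup it generates has 70 elements.
The index is φ(71) / ord(61) = 70 / 70 = 1.

1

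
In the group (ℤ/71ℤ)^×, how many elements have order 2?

φ(71) = 71 − 1 = 70 = 2 · 5 · 7.
(Z/71Z)^× is cyclic (|G| = 70); a cyclic group of order m has exactly φ(d) elements of each order d | m, and none otherwise.
2 | 70, and φ(2) = 2 − 1 = 1.

1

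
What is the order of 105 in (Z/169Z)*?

13

Since 105 ∈ (Z/169Z)^×, its order divides φ(169) = φ(13^2) = 13·(13−1) = 156 = 2^2 · 3 · 13.
Divisors of 156: 1, 2, 3, 4, 6, 12, 13, 26, 39, 52, 78, 156.
Test each divisor d:
105^1 ≡ 105 (mod 169)
105^2 ≡ 40 (mod 169)
105^3 ≡ 144 (mod 169)
105^4 ≡ 79 (mod 169)
105^6 ≡ 118 (mod 169)
105^12 ≡ 66 (mod 169)
105^13 ≡ 1 (mod 169) ✓
Therefore the multiplicative order of 105 modulo 169 is 13.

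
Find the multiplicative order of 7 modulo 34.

16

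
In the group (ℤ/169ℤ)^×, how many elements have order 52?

φ(169) = φ(13^2) = 13·(13−1) = 156 = 2^2 · 3 · 13.
(Z/169Z)^× is cyclic (|G| = 156); a cyclic group of order m has exactly φ(d) elements of each order d | m, and none otherwise.
52 = 2^2 · 13 divides 156, and φ(52) = 24.

24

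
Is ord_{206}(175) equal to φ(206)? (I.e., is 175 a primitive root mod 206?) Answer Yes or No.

No

φ(206) = φ(2)·φ(103) = 1·102 = 102 = 2 · 3 · 17.
An element g generates (Z/206Z)^× iff g^(102/q) ≢ 1 (mod 206) for each prime q ∈ {2, 3, 17}.
175^51 ≡ 1 (mod 206)  [q = 2: ≡ 1 ✗]
175^34 ≡ 1 (mod 206)  [q = 3: ≡ 1 ✗]
175^6 ≡ 61 (mod 206)  [q = 17: ≢ 1 ✓]
The check at q = 2 fails, so 175 generates a proper subgroup.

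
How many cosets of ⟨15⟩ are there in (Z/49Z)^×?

6

By Lagrange's theorem, ord_49(15) divides φ(49) = φ(7^2) = 7·(7−1) = 42 = 2 · 3 · 7.
Divisors of 42: 1, 2, 3, 6, 7, 14, 21, 42.
Evaluate successive powers at the divisors of 42:
15^1 ≡ 15 (mod 49)
15^2 ≡ 29 (mod 49)
15^3 ≡ 43 (mod 49)
15^6 ≡ 36 (mod 49)
15^7 ≡ 1 (mod 49) ✓
The order of 15 is 7, so the subgroup it generates has 7 elements.
Index = |(Z/49Z)^×| / |⟨15⟩| = 42 / 7 = 6.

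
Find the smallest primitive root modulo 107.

2

φ(107) = 107 − 1 = 106 = 2 · 53.
g is a primitive root iff g^(106/q) ≢ 1 (mod 107) for each prime q ∈ {2, 53}.
g = 2: 2^53 ≡ 106; 2^2 ≡ 4 — none is 1, so 2 is a primitive root.
So 2 is the smallest generator of (Z/107Z)^×.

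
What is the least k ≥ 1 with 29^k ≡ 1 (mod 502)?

By Lagrange's theorem, ord_502(29) divides φ(502) = φ(2)·φ(251) = 1·250 = 250 = 2 · 5^3.
Divisors of 250: 1, 2, 5, 10, 25, 50, 125, 250.
Evaluate successive powers at the divisors of 250:
29^1 ≡ 29
29^2 ≡ 339
29^5 ≡ 433
29^10 ≡ 243
29^25 ≡ 353
29^50 ≡ 113
29^125 ≡ 501
29^250 ≡ 1
The smallest such exponent is 250, so the order of 29 is 250.

250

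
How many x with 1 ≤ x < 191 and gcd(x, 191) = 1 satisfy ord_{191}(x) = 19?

φ(191) = 191 − 1 = 190 = 2 · 5 · 19.
In a cyclic group of order 190, there are φ(d) elements of order d for each divisor d of 190, and zero for non-divisors.
19 | 190, and φ(19) = 19 − 1 = 18.

18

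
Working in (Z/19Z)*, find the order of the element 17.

By Lagrange's theorem, ord_19(17) divides φ(19) = 19 − 1 = 18 = 2 · 3^2.
Divisors of 18: 1, 2, 3, 6, 9, 18.
Check 17^d mod 19 for each divisor in increasing order:
17^1 ≡ 17 (mod 19)
17^2 ≡ 4 (mod 19)
17^3 ≡ 11 (mod 19)
17^6 ≡ 7 (mod 19)
17^9 ≡ 1 (mod 19) ✓
The smallest such exponent is 9, so the order of 17 is 9.

9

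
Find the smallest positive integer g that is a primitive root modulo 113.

φ(113) = 113 − 1 = 112 = 2^4 · 7.
Test candidates g = 2, 3, … against the prime factors q ∈ {2, 7} of φ(113): g is a generator iff g^(112/q) ≢ 1 for every such q.
g = 2: 2^56 ≡ 1 — hits 1, so not a primitive root.
g = 3: 3^56 ≡ 112; 3^16 ≡ 49 — none is 1, so 3 is a primitive root.
The smallest primitive root modulo 113 is 3.

3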